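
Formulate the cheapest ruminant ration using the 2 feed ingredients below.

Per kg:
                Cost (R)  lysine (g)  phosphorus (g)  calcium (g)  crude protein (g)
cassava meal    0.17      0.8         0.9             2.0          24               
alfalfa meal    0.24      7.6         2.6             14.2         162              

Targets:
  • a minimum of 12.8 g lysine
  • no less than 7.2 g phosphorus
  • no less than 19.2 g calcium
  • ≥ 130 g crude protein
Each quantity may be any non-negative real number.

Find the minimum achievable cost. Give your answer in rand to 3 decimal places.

Let x1 = kg of cassava meal, x2 = kg of alfalfa meal.
min 0.17x1 + 0.24x2 s.t.:
  0.8x1 + 7.6x2 ≥ 12.8   (lysine)
  0.9x1 + 2.6x2 ≥ 7.2   (phosphorus)
  2x1 + 14.2x2 ≥ 19.2   (calcium)
  24x1 + 162x2 ≥ 130   (crude protein)
  x1, x2 ≥ 0.
The cheapest feasible vertex uses only alfalfa meal; cassava meal is not used. Binding constraint: phosphorus.
Optimal quantities: alfalfa meal = 2.769 kg.
Total cost: 0.24·2.769 = 0.66456.

R0.665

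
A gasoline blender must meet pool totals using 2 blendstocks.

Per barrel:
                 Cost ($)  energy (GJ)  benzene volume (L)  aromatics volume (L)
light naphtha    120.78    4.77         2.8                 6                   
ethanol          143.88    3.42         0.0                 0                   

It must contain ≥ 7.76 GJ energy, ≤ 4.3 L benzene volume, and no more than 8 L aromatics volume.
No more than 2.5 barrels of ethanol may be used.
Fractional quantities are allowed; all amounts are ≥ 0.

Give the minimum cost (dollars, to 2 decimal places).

Let x1 = barrels of light naphtha, x2 = barrels of ethanol.
Minimise 120.78x1 + 143.88x2 subject to:
  4.77x1 + 3.42x2 ≥ 7.76   (energy)
  2.8x1 ≤ 4.3   (benzene volume)
  6x1 ≤ 8   (aromatics volume)
  x2 ≤ 2.5
  x1, x2 ≥ 0.
Both inputs are positive at the optimum. Binding constraints: energy and aromatics volume.
Solving gives x1 = 1.33333, x2 = 0.409357.
Cost = 120.78·1.33333 + 143.88·0.409357 = 219.9379.

$219.94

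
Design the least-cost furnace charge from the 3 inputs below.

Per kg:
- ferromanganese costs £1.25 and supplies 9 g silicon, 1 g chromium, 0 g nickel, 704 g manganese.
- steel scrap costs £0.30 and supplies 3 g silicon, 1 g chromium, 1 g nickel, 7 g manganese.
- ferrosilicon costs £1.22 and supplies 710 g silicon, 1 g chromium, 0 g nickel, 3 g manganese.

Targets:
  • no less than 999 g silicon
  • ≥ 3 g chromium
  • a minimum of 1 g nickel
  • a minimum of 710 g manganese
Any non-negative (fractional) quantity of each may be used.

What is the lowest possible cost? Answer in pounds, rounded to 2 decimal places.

£3.24

Let x1 = kg of ferromanganese, x2 = kg of steel scrap, x3 = kg of ferrosilicon.
Minimize 1.25x1 + 0.3x2 + 1.22x3 with:
  9x1 + 3x2 + 710x3 ≥ 999   (silicon)
  1x1 + 1x2 + 1x3 ≥ 3   (chromium)
  1x2 ≥ 1   (nickel)
  704x1 + 7x2 + 3x3 ≥ 710   (manganese)
  x1, x2, x3 ≥ 0.
All 3 inputs are positive at the optimum. Binding constraints: silicon, nickel, manganese.
Solving gives x1 = 0.9927, x2 = 1, x3 = 1.39.
Total cost: 1.25·0.9927 + 0.3·1 + 1.22·1.39 = 3.2367.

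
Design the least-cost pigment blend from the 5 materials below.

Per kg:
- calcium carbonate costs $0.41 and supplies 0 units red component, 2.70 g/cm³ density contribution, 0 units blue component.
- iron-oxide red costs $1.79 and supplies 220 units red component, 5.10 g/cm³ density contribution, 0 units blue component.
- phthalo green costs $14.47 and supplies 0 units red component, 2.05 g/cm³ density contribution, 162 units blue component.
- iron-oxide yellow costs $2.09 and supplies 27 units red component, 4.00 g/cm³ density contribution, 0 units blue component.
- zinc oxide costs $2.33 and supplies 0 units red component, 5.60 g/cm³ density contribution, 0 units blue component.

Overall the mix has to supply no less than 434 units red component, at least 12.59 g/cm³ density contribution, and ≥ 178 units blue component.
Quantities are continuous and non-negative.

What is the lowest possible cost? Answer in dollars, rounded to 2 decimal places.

$19.47

Treat it as an LP. Let x1 = kg of calcium carbonate, x2 = kg of iron-oxide red, x3 = kg of phthalo green, x4 = kg of iron-oxide yellow, x5 = kg of zinc oxide.
Minimize 0.41x1 + 1.79x2 + 14.47x3 + 2.09x4 + 2.33x5 with:
  220x2 + 27x4 ≥ 434   (red component)
  2.7x1 + 5.1x2 + 2.05x3 + 4x4 + 5.6x5 ≥ 12.59   (density contribution)
  162x3 ≥ 178   (blue component)
  x1, x2, x3, x4, x5 ≥ 0.
The minimum-cost mix takes nothing from iron-oxide yellow, zinc oxide — only calcium carbonate, iron-oxide red, phthalo green. There the red component, density contribution, blue component constraints are tight.
Solving gives x1 = 0.10245, x2 = 1.9727, x3 = 1.0988.
Cost = 0.41·0.10245 + 1.79·1.9727 + 14.47·1.0988 = 19.4728.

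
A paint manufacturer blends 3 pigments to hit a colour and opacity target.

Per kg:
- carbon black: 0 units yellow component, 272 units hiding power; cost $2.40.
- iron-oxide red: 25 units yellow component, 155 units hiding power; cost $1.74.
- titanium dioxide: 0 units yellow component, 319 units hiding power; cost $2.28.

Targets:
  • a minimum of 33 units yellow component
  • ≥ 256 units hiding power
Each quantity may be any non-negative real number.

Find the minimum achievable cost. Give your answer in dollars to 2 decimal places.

$2.66

Let x1 = kg of carbon black, x2 = kg of iron-oxide red, x3 = kg of titanium dioxide.
Minimize 2.4x1 + 1.74x2 + 2.28x3 s.t.:
  25x2 ≥ 33   (yellow component)
  272x1 + 155x2 + 319x3 ≥ 256   (hiding power)
  x1, x2, x3 ≥ 0.
The optimal basis is {iron-oxide red, titanium dioxide}; carbon black drops out. Binding constraints: yellow component and hiding power.
Optimal quantities: iron-oxide red = 1.32 kg, titanium dioxide = 0.1611 kg.
Hence cost = 1.74·1.32 + 2.28·0.1611 = $2.6641.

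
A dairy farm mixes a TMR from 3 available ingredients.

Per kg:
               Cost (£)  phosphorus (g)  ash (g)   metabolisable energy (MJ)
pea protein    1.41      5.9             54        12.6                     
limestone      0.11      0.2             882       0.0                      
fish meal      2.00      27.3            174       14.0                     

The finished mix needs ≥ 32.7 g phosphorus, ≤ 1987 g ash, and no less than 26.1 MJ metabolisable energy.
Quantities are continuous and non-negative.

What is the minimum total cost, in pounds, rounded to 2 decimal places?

£3.35

Let x1 = kg of pea protein, x2 = kg of limestone, x3 = kg of fish meal.
Minimise 1.41x1 + 0.11x2 + 2x3 s.t.:
  5.9x1 + 0.2x2 + 27.3x3 ≥ 32.7   (phosphorus)
  54x1 + 882x2 + 174x3 ≤ 1987   (ash)
  12.6x1 + 14x3 ≥ 26.1   (metabolisable energy)
  x1, x2, x3 ≥ 0.
The minimum-cost mix takes nothing from limestone — only pea protein, fish meal. The phosphorus and metabolisable energy requirements are met with equality.
So pea protein = 0.9746 kg, fish meal = 0.9872 kg.
Hence cost = 1.41·0.9746 + 2·0.9872 = £3.3486.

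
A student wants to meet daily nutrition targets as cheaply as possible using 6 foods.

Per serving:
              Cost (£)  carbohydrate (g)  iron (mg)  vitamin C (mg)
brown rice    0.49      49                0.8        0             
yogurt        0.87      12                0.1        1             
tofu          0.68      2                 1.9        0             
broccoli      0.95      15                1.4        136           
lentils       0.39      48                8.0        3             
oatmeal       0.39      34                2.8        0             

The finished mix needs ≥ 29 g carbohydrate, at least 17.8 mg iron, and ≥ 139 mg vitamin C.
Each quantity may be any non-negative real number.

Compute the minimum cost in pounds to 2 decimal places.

Let x1 = servings of brown rice, x2 = servings of yogurt, x3 = servings of tofu, x4 = servings of broccoli, x5 = servings of lentils, x6 = servings of oatmeal.
Minimize 0.49x1 + 0.87x2 + 0.68x3 + 0.95x4 + 0.39x5 + 0.39x6 with:
  49x1 + 12x2 + 2x3 + 15x4 + 48x5 + 34x6 ≥ 29   (carbohydrate)
  0.8x1 + 0.1x2 + 1.9x3 + 1.4x4 + 8x5 + 2.8x6 ≥ 17.8   (iron)
  1x2 + 136x4 + 3x5 ≥ 139   (vitamin C)
  x1, x2, x3, x4, x5, x6 ≥ 0.
The minimum-cost mix takes nothing from brown rice, yogurt, tofu, oatmeal — only broccoli, lentils. There the iron and vitamin C constraints are tight.
Optimal quantities: broccoli = 0.9767 servings, lentils = 2.054 servings.
Objective = 0.95·0.9767 + 0.39·2.054 = 1.7289.

£1.73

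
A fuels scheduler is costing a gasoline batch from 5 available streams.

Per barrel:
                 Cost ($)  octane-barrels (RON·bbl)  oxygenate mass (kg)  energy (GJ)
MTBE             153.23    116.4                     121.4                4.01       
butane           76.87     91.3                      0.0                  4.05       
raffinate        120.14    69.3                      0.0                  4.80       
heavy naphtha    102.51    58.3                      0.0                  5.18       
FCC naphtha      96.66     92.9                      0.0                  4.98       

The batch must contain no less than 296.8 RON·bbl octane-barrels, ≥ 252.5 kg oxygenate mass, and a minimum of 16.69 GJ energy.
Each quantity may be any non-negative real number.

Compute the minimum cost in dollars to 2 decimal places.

$477.18

Treat it as an LP. Let x1 = barrels of MTBE, x2 = barrels of butane, x3 = barrels of raffinate, x4 = barrels of heavy naphtha, x5 = barrels of FCC naphtha.
Minimize 153.23x1 + 76.87x2 + 120.14x3 + 102.51x4 + 96.66x5 with:
  116.4x1 + 91.3x2 + 69.3x3 + 58.3x4 + 92.9x5 ≥ 296.8   (octane-barrels)
  121.4x1 ≥ 252.5   (oxygenate mass)
  4.01x1 + 4.05x2 + 4.8x3 + 5.18x4 + 4.98x5 ≥ 16.69   (energy)
  x1, x2, x3, x4, x5 ≥ 0.
The cheapest feasible vertex uses only MTBE, butane; raffinate, heavy naphtha, FCC naphtha are not used. The oxygenate mass and energy requirements are met with equality.
So MTBE = 2.0799 barrels, butane = 2.0616 barrels.
Total cost: 153.23·2.0799 + 76.87·2.0616 = 477.1783.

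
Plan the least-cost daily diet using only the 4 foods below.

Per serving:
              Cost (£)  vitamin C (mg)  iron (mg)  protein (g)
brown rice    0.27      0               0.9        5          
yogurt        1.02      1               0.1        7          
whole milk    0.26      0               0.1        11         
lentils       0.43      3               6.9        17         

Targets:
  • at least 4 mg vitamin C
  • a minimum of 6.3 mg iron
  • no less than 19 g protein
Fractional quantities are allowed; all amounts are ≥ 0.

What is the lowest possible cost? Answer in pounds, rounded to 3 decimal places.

£0.573

Let x1 = servings of brown rice, x2 = servings of yogurt, x3 = servings of whole milk, x4 = servings of lentils.
min 0.27x1 + 1.02x2 + 0.26x3 + 0.43x4 subject to:
  1x2 + 3x4 ≥ 4   (vitamin C)
  0.9x1 + 0.1x2 + 0.1x3 + 6.9x4 ≥ 6.3   (iron)
  5x1 + 7x2 + 11x3 + 17x4 ≥ 19   (protein)
  x1, x2, x3, x4 ≥ 0.
The cheapest feasible vertex uses only lentils; brown rice, yogurt, whole milk are not used. There the vitamin C constraint is tight.
Optimal quantities: lentils = 1.333 servings.
Hence cost = 0.43·1.333 = £0.57319.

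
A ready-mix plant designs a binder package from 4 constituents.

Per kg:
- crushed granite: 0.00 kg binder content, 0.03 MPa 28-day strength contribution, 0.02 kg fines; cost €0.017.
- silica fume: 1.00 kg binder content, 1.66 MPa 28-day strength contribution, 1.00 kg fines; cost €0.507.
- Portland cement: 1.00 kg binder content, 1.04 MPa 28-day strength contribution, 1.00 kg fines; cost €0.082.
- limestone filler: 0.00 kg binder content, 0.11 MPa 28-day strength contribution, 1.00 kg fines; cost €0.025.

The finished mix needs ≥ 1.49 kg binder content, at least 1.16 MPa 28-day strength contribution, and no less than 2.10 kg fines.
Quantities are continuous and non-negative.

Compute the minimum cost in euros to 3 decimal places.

Treat it as an LP. Let x1 = kg of crushed granite, x2 = kg of silica fume, x3 = kg of Portland cement, x4 = kg of limestone filler.
Minimise 0.017x1 + 0.507x2 + 0.082x3 + 0.025x4 with:
  1x2 + 1x3 ≥ 1.49   (binder content)
  0.03x1 + 1.66x2 + 1.04x3 + 0.11x4 ≥ 1.16   (28-day strength contribution)
  0.02x1 + 1x2 + 1x3 + 1x4 ≥ 2.1   (fines)
  x1, x2, x3, x4 ≥ 0.
The minimum-cost mix takes nothing from crushed granite, silica fume — only Portland cement, limestone filler. There the binder content and fines constraints are tight.
That vertex is x3 = 1.49, x4 = 0.61.
Cost = 0.082·1.49 + 0.025·0.61 = 0.13743.

€0.137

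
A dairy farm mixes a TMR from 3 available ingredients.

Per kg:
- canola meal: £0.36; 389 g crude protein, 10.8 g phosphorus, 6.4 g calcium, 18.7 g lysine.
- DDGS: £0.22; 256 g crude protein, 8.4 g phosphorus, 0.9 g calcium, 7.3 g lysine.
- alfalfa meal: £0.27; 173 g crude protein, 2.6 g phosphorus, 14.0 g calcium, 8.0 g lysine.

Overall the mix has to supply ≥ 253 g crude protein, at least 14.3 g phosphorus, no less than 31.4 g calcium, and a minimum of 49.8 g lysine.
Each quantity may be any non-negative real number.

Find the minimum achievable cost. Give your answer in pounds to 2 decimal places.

Let x1 = kg of canola meal, x2 = kg of DDGS, x3 = kg of alfalfa meal.
Minimize 0.36x1 + 0.22x2 + 0.27x3 with:
  389x1 + 256x2 + 173x3 ≥ 253   (crude protein)
  10.8x1 + 8.4x2 + 2.6x3 ≥ 14.3   (phosphorus)
  6.4x1 + 0.9x2 + 14x3 ≥ 31.4   (calcium)
  18.7x1 + 7.3x2 + 8x3 ≥ 49.8   (lysine)
  x1, x2, x3 ≥ 0.
The optimal basis is {canola meal, alfalfa meal}; DDGS drops out. There the calcium and lysine constraints are tight.
Solving gives x1 = 2.118, x3 = 1.275.
Hence cost = 0.36·2.118 + 0.27·1.275 = £1.1067.

£1.11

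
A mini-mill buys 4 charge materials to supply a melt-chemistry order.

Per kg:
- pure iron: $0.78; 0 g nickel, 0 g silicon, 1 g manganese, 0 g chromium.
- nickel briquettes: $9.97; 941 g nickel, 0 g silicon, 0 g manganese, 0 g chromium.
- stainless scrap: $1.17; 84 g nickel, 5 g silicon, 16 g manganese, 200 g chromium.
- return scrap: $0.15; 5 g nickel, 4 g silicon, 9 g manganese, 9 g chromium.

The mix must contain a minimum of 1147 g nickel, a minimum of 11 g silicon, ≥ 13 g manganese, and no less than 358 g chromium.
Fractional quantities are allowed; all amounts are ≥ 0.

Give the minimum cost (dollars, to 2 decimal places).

Set it up as a linear program. Let x1 = kg of pure iron, x2 = kg of nickel briquettes, x3 = kg of stainless scrap, x4 = kg of return scrap.
min 0.78x1 + 9.97x2 + 1.17x3 + 0.15x4 s.t.:
  941x2 + 84x3 + 5x4 ≥ 1147   (nickel)
  5x3 + 4x4 ≥ 11   (silicon)
  1x1 + 16x3 + 9x4 ≥ 13   (manganese)
  200x3 + 9x4 ≥ 358   (chromium)
  x1, x2, x3, x4 ≥ 0.
At the optimum only nickel briquettes, stainless scrap, return scrap are positive (pure iron = 0). Binding constraints: nickel, silicon, chromium.
Solving gives x2 = 1.058, x3 = 1.766, x4 = 0.543.
Total cost: 9.97·1.058 + 1.17·1.766 + 0.15·0.543 = 12.6959.

$12.70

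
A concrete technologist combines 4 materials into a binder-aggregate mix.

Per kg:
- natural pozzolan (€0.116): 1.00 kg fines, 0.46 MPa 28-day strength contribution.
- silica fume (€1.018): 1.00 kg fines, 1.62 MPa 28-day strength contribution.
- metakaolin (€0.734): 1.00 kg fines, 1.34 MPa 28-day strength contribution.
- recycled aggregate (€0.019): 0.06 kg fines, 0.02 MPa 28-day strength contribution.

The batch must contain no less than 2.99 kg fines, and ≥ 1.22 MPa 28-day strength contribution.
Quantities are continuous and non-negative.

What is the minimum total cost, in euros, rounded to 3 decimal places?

€0.347

This is a linear program. Let x1 = kg of natural pozzolan, x2 = kg of silica fume, x3 = kg of metakaolin, x4 = kg of recycled aggregate.
Minimize 0.116x1 + 1.018x2 + 0.734x3 + 0.019x4 subject to:
  1x1 + 1x2 + 1x3 + 0.06x4 ≥ 2.99   (fines)
  0.46x1 + 1.62x2 + 1.34x3 + 0.02x4 ≥ 1.22   (28-day strength contribution)
  x1, x2, x3, x4 ≥ 0.
The minimum-cost mix takes nothing from silica fume, metakaolin, recycled aggregate — only natural pozzolan. Binding constraint: fines.
So natural pozzolan = 2.99 kg.
Cost = 0.116·2.99 = 0.34684.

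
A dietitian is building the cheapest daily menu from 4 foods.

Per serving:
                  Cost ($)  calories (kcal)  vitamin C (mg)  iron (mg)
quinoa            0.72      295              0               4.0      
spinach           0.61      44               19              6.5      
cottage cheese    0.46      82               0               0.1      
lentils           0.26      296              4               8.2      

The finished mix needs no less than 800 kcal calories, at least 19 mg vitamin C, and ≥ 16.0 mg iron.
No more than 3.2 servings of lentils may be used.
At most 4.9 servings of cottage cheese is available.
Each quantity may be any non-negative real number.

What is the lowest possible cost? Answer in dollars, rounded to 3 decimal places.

$0.957

Set it up as a linear program. Let x1 = servings of quinoa, x2 = servings of spinach, x3 = servings of cottage cheese, x4 = servings of lentils.
Minimize 0.72x1 + 0.61x2 + 0.46x3 + 0.26x4 with:
  295x1 + 44x2 + 82x3 + 296x4 ≥ 800   (calories)
  19x2 + 4x4 ≥ 19   (vitamin C)
  4x1 + 6.5x2 + 0.1x3 + 8.2x4 ≥ 16   (iron)
  x4 ≤ 3.2
  x3 ≤ 4.9
  x1, x2, x3, x4 ≥ 0.
At the optimum only spinach, lentils are positive (quinoa, cottage cheese = 0). There the calories and vitamin C constraints are tight.
Solving gives x2 = 0.4449, x4 = 2.637.
Cost = 0.61·0.4449 + 0.26·2.637 = 0.95701.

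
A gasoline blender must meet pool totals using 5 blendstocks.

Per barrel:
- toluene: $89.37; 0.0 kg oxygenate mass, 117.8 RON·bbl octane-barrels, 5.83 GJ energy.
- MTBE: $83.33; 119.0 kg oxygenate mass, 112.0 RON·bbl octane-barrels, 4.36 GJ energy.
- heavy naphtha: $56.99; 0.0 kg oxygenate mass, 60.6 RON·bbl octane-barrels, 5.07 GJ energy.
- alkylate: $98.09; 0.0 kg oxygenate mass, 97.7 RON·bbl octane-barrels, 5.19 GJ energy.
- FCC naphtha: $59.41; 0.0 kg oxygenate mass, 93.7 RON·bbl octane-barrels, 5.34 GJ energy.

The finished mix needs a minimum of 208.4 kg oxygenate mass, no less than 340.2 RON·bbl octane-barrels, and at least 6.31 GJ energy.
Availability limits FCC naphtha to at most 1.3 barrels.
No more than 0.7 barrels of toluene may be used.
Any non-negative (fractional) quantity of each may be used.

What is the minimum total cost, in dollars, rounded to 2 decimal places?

This is a linear program. Let x1 = barrels of toluene, x2 = barrels of MTBE, x3 = barrels of heavy naphtha, x4 = barrels of alkylate, x5 = barrels of FCC naphtha.
Minimise 89.37x1 + 83.33x2 + 56.99x3 + 98.09x4 + 59.41x5 with:
  119x2 ≥ 208.4   (oxygenate mass)
  117.8x1 + 112x2 + 60.6x3 + 97.7x4 + 93.7x5 ≥ 340.2   (octane-barrels)
  5.83x1 + 4.36x2 + 5.07x3 + 5.19x4 + 5.34x5 ≥ 6.31   (energy)
  x5 ≤ 1.3
  x1 ≤ 0.7
  x1, x2, x3, x4, x5 ≥ 0.
The minimum-cost mix takes nothing from toluene, heavy naphtha, alkylate — only MTBE, FCC naphtha. Binding constraints: octane-barrels and the FCC naphtha cap.
Solving gives x2 = 1.9499, x5 = 1.3.
Total cost: 83.33·1.9499 + 59.41·1.3 = 239.7182.

$239.72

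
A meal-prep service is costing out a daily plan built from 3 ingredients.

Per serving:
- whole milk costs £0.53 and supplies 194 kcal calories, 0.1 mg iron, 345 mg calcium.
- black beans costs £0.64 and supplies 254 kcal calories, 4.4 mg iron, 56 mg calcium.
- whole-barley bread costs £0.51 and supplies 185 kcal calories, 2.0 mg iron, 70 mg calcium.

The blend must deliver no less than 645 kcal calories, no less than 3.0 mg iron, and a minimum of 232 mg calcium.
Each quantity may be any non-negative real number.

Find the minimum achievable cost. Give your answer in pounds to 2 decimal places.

£1.64

Treat it as an LP. Let x1 = servings of whole milk, x2 = servings of black beans, x3 = servings of whole-barley bread.
Minimize 0.53x1 + 0.64x2 + 0.51x3 s.t.:
  194x1 + 254x2 + 185x3 ≥ 645   (calories)
  0.1x1 + 4.4x2 + 2x3 ≥ 3   (iron)
  345x1 + 56x2 + 70x3 ≥ 232   (calcium)
  x1, x2, x3 ≥ 0.
The optimal basis is {whole milk, black beans}; whole-barley bread drops out. The calories and calcium requirements are met with equality.
Solving gives x1 = 0.2971, x2 = 2.312.
Cost = 0.53·0.2971 + 0.64·2.312 = 1.6371.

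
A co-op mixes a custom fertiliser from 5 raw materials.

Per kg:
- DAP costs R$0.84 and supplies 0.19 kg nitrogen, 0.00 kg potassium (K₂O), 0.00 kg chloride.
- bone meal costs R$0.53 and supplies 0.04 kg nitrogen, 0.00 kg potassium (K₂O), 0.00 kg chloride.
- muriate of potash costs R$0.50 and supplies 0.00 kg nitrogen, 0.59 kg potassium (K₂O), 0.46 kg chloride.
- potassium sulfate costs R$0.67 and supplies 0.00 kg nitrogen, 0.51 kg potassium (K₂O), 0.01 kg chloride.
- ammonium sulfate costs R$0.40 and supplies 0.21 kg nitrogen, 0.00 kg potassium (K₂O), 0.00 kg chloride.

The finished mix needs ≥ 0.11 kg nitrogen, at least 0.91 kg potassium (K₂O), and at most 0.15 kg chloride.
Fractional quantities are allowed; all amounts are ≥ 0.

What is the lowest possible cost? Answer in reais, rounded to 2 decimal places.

Let x1 = kg of DAP, x2 = kg of bone meal, x3 = kg of muriate of potash, x4 = kg of potassium sulfate, x5 = kg of ammonium sulfate.
Minimize 0.84x1 + 0.53x2 + 0.5x3 + 0.67x4 + 0.4x5 s.t.:
  0.19x1 + 0.04x2 + 0.21x5 ≥ 0.11   (nitrogen)
  0.59x3 + 0.51x4 ≥ 0.91   (potassium (K₂O))
  0.46x3 + 0.01x4 ≤ 0.15   (chloride)
  x1, x2, x3, x4, x5 ≥ 0.
The minimum-cost mix takes nothing from DAP, bone meal — only muriate of potash, potassium sulfate, ammonium sulfate. There the nitrogen, potassium (K₂O), chloride constraints are tight.
Optimal quantities: muriate of potash = 0.2947 kg, potassium sulfate = 1.443 kg, ammonium sulfate = 0.5238 kg.
Total cost: 0.5·0.2947 + 0.67·1.443 + 0.4·0.5238 = 1.3237.

R$1.32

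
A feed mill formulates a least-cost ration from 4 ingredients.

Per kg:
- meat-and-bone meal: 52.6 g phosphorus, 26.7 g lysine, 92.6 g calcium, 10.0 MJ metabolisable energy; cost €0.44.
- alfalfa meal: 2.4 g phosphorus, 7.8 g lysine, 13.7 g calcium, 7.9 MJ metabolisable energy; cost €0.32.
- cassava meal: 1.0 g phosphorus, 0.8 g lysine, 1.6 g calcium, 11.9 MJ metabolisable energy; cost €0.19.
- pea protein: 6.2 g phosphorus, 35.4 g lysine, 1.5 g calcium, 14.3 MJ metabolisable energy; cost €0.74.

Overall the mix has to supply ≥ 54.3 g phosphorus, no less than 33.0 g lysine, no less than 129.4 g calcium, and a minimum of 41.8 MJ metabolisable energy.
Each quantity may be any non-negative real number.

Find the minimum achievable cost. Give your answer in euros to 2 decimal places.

€1.05

Let x1 = kg of meat-and-bone meal, x2 = kg of alfalfa meal, x3 = kg of cassava meal, x4 = kg of pea protein.
min 0.44x1 + 0.32x2 + 0.19x3 + 0.74x4 subject to:
  52.6x1 + 2.4x2 + 1x3 + 6.2x4 ≥ 54.3   (phosphorus)
  26.7x1 + 7.8x2 + 0.8x3 + 35.4x4 ≥ 33   (lysine)
  92.6x1 + 13.7x2 + 1.6x3 + 1.5x4 ≥ 129.4   (calcium)
  10x1 + 7.9x2 + 11.9x3 + 14.3x4 ≥ 41.8   (metabolisable energy)
  x1, x2, x3, x4 ≥ 0.
At the optimum only meat-and-bone meal, cassava meal are positive (alfalfa meal, pea protein = 0). The calcium and metabolisable energy requirements are met with equality.
Solving gives x1 = 1.356, x3 = 2.373.
Cost = 0.44·1.356 + 0.19·2.373 = 1.0475.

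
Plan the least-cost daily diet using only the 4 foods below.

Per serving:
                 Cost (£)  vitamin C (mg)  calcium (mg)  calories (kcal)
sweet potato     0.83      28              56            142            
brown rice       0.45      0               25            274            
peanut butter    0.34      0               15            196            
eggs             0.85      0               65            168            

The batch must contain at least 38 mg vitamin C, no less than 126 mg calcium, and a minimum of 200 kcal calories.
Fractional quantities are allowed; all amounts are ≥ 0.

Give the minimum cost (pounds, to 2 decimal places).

Let x1 = servings of sweet potato, x2 = servings of brown rice, x3 = servings of peanut butter, x4 = servings of eggs.
min 0.83x1 + 0.45x2 + 0.34x3 + 0.85x4 subject to:
  28x1 ≥ 38   (vitamin C)
  56x1 + 25x2 + 15x3 + 65x4 ≥ 126   (calcium)
  142x1 + 274x2 + 196x3 + 168x4 ≥ 200   (calories)
  x1, x2, x3, x4 ≥ 0.
At the optimum only sweet potato, eggs are positive (brown rice, peanut butter = 0). Binding constraints: vitamin C and calcium.
So sweet potato = 1.357 servings, eggs = 0.7692 servings.
Total cost: 0.83·1.357 + 0.85·0.7692 = 1.7801.

£1.78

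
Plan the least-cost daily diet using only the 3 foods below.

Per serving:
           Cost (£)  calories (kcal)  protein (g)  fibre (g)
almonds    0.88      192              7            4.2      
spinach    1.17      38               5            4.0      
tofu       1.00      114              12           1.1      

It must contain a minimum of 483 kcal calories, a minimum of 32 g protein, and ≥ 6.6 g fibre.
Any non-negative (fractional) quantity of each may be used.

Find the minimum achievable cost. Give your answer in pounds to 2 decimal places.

Treat it as an LP. Let x1 = servings of almonds, x2 = servings of spinach, x3 = servings of tofu.
Minimise 0.88x1 + 1.17x2 + 1x3 with:
  192x1 + 38x2 + 114x3 ≥ 483   (calories)
  7x1 + 5x2 + 12x3 ≥ 32   (protein)
  4.2x1 + 4x2 + 1.1x3 ≥ 6.6   (fibre)
  x1, x2, x3 ≥ 0.
The optimal basis is {almonds, tofu}; spinach drops out. The calories and protein requirements are met with equality.
Solving gives x1 = 1.426, x3 = 1.835.
Hence cost = 0.88·1.426 + 1·1.835 = £3.0899.

£3.09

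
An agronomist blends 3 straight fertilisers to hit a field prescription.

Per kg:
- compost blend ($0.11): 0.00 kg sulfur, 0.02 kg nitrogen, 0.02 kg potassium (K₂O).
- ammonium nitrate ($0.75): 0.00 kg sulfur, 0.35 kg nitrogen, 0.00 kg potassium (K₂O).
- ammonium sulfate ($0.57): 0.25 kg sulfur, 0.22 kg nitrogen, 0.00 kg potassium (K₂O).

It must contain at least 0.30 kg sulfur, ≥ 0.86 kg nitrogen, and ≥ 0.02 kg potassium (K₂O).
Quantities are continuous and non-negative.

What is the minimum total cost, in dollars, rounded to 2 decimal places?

$2.03

Let x1 = kg of compost blend, x2 = kg of ammonium nitrate, x3 = kg of ammonium sulfate.
min 0.11x1 + 0.75x2 + 0.57x3 with:
  0.25x3 ≥ 0.3   (sulfur)
  0.02x1 + 0.35x2 + 0.22x3 ≥ 0.86   (nitrogen)
  0.02x1 ≥ 0.02   (potassium (K₂O))
  x1, x2, x3 ≥ 0.
The optimal mix uses every input. There the sulfur, nitrogen, potassium (K₂O) constraints are tight.
So compost blend = 1 kg, ammonium nitrate = 1.646 kg, ammonium sulfate = 1.2 kg.
Cost = 0.11·1 + 0.75·1.646 + 0.57·1.2 = 2.0285.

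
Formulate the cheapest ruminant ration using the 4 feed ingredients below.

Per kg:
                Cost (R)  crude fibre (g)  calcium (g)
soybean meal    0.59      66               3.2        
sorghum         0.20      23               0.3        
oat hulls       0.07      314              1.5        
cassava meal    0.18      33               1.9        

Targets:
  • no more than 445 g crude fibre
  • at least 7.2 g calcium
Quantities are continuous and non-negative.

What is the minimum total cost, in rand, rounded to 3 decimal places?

Set it up as a linear program. Let x1 = kg of soybean meal, x2 = kg of sorghum, x3 = kg of oat hulls, x4 = kg of cassava meal.
min 0.59x1 + 0.2x2 + 0.07x3 + 0.18x4 s.t.:
  66x1 + 23x2 + 314x3 + 33x4 ≤ 445   (crude fibre)
  3.2x1 + 0.3x2 + 1.5x3 + 1.9x4 ≥ 7.2   (calcium)
  x1, x2, x3, x4 ≥ 0.
The minimum-cost mix takes nothing from soybean meal, sorghum — only oat hulls, cassava meal. The crude fibre and calcium requirements are met with equality.
Solving gives x3 = 1.111, x4 = 2.912.
Total cost: 0.07·1.111 + 0.18·2.912 = 0.60193.

R0.602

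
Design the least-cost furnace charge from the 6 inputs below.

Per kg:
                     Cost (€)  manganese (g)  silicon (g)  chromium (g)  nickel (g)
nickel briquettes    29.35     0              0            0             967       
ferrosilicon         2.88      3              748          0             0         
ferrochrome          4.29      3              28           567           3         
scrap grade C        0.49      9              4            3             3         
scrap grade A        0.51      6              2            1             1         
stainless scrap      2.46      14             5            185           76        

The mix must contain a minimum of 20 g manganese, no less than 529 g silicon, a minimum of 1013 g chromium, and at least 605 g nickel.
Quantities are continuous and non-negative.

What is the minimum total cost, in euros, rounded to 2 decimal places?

This is a linear program. Let x1 = kg of nickel briquettes, x2 = kg of ferrosilicon, x3 = kg of ferrochrome, x4 = kg of scrap grade C, x5 = kg of scrap grade A, x6 = kg of stainless scrap.
Minimise 29.35x1 + 2.88x2 + 4.29x3 + 0.49x4 + 0.51x5 + 2.46x6 with:
  3x2 + 3x3 + 9x4 + 6x5 + 14x6 ≥ 20   (manganese)
  748x2 + 28x3 + 4x4 + 2x5 + 5x6 ≥ 529   (silicon)
  567x3 + 3x4 + 1x5 + 185x6 ≥ 1013   (chromium)
  967x1 + 3x3 + 3x4 + 1x5 + 76x6 ≥ 605   (nickel)
  x1, x2, x3, x4, x5, x6 ≥ 0.
The minimum-cost mix takes nothing from ferrochrome, scrap grade C, scrap grade A — only nickel briquettes, ferrosilicon, stainless scrap. Binding constraints: silicon, chromium, nickel.
So nickel briquettes = 0.1953 kg, ferrosilicon = 0.6706 kg, stainless scrap = 5.476 kg.
Cost = 29.35·0.1953 + 2.88·0.6706 + 2.46·5.476 = 21.1343.

€21.13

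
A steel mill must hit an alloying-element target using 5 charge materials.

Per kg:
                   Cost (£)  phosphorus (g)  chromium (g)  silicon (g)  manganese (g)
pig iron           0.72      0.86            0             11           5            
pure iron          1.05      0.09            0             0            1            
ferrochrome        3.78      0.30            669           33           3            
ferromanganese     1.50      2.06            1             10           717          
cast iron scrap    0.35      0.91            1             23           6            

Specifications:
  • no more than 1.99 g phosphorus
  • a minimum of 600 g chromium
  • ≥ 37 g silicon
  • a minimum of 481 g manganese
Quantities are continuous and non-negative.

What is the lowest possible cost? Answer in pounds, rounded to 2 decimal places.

£4.40

This is a linear program. Let x1 = kg of pig iron, x2 = kg of pure iron, x3 = kg of ferrochrome, x4 = kg of ferromanganese, x5 = kg of cast iron scrap.
min 0.72x1 + 1.05x2 + 3.78x3 + 1.5x4 + 0.35x5 subject to:
  0.86x1 + 0.09x2 + 0.3x3 + 2.06x4 + 0.91x5 ≤ 1.99   (phosphorus)
  669x3 + 1x4 + 1x5 ≥ 600   (chromium)
  11x1 + 33x3 + 10x4 + 23x5 ≥ 37   (silicon)
  5x1 + 1x2 + 3x3 + 717x4 + 6x5 ≥ 481   (manganese)
  x1, x2, x3, x4, x5 ≥ 0.
The optimal basis is {ferrochrome, ferromanganese, cast iron scrap}; pig iron, pure iron drop out. Binding constraints: chromium, silicon, manganese.
That vertex is x3 = 0.8958, x4 = 0.6668, x5 = 0.03347.
Cost = 3.78·0.8958 + 1.5·0.6668 + 0.35·0.03347 = 4.3980.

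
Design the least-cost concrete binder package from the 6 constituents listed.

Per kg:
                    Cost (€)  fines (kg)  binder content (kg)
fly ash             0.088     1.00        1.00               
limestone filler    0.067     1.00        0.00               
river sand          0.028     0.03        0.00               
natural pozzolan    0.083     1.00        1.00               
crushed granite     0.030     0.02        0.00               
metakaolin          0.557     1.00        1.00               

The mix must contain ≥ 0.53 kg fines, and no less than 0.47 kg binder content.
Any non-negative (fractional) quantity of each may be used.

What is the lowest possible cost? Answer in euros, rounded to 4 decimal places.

Let x1 = kg of fly ash, x2 = kg of limestone filler, x3 = kg of river sand, x4 = kg of natural pozzolan, x5 = kg of crushed granite, x6 = kg of metakaolin.
min 0.088x1 + 0.067x2 + 0.028x3 + 0.083x4 + 0.03x5 + 0.557x6 with:
  1x1 + 1x2 + 0.03x3 + 1x4 + 0.02x5 + 1x6 ≥ 0.53   (fines)
  1x1 + 1x4 + 1x6 ≥ 0.47   (binder content)
  x1, x2, x3, x4, x5, x6 ≥ 0.
The minimum-cost mix takes nothing from fly ash, river sand, crushed granite, metakaolin — only limestone filler, natural pozzolan. There the fines and binder content constraints are tight.
So limestone filler = 0.06 kg, natural pozzolan = 0.47 kg.
Hence cost = 0.067·0.06 + 0.083·0.47 = €0.043030.

€0.0430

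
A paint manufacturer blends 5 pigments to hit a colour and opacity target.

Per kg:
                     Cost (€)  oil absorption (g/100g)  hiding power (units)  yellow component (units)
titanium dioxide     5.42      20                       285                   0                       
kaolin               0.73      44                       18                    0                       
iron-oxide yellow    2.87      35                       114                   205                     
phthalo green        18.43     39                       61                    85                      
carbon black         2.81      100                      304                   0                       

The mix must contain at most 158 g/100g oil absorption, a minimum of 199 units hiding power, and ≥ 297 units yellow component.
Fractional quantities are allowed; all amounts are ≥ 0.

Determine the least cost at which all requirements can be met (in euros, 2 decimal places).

€4.47

Let x1 = kg of titanium dioxide, x2 = kg of kaolin, x3 = kg of iron-oxide yellow, x4 = kg of phthalo green, x5 = kg of carbon black.
Minimize 5.42x1 + 0.73x2 + 2.87x3 + 18.43x4 + 2.81x5 subject to:
  20x1 + 44x2 + 35x3 + 39x4 + 100x5 ≤ 158   (oil absorption)
  285x1 + 18x2 + 114x3 + 61x4 + 304x5 ≥ 199   (hiding power)
  205x3 + 85x4 ≥ 297   (yellow component)
  x1, x2, x3, x4, x5 ≥ 0.
The minimum-cost mix takes nothing from titanium dioxide, kaolin, phthalo green — only iron-oxide yellow, carbon black. The hiding power and yellow component requirements are met with equality.
Optimal quantities: iron-oxide yellow = 1.449 kg, carbon black = 0.1113 kg.
Total cost: 2.87·1.449 + 2.81·0.1113 = 4.4714.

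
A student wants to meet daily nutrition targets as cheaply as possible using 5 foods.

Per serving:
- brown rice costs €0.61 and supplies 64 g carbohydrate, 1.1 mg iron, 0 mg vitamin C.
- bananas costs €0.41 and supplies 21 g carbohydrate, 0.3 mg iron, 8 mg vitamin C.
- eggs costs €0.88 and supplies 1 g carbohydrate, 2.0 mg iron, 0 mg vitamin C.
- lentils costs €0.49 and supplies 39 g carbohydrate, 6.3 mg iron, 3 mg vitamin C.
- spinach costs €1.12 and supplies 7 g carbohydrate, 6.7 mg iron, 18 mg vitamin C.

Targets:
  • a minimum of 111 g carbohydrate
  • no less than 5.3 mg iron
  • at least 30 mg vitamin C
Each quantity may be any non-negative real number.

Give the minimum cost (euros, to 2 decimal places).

€1.87

Let x1 = servings of brown rice, x2 = servings of bananas, x3 = servings of eggs, x4 = servings of lentils, x5 = servings of spinach.
Minimise 0.61x1 + 0.41x2 + 0.88x3 + 0.49x4 + 1.12x5 with:
  64x1 + 21x2 + 1x3 + 39x4 + 7x5 ≥ 111   (carbohydrate)
  1.1x1 + 0.3x2 + 2x3 + 6.3x4 + 6.7x5 ≥ 5.3   (iron)
  8x2 + 3x4 + 18x5 ≥ 30   (vitamin C)
  x1, x2, x3, x4, x5 ≥ 0.
The cheapest feasible vertex uses only brown rice, bananas, lentils; eggs, spinach are not used. There the carbohydrate, iron, vitamin C constraints are tight.
So brown rice = 0.1924 servings, bananas = 3.51 servings, lentils = 0.6405 servings.
Cost = 0.61·0.1924 + 0.41·3.51 + 0.49·0.6405 = 1.8703.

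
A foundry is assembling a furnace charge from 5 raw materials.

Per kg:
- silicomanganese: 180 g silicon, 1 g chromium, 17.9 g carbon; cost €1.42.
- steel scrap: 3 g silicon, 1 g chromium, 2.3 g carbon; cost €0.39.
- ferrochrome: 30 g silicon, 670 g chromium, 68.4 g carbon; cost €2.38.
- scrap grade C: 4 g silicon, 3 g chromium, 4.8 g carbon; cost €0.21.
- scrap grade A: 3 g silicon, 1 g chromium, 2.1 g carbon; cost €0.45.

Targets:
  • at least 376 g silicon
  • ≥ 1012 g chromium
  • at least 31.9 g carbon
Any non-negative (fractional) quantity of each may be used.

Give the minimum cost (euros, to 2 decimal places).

Let x1 = kg of silicomanganese, x2 = kg of steel scrap, x3 = kg of ferrochrome, x4 = kg of scrap grade C, x5 = kg of scrap grade A.
Minimize 1.42x1 + 0.39x2 + 2.38x3 + 0.21x4 + 0.45x5 with:
  180x1 + 3x2 + 30x3 + 4x4 + 3x5 ≥ 376   (silicon)
  1x1 + 1x2 + 670x3 + 3x4 + 1x5 ≥ 1012   (chromium)
  17.9x1 + 2.3x2 + 68.4x3 + 4.8x4 + 2.1x5 ≥ 31.9   (carbon)
  x1, x2, x3, x4, x5 ≥ 0.
The minimum-cost mix takes nothing from steel scrap, scrap grade C, scrap grade A — only silicomanganese, ferrochrome. There the silicon and chromium constraints are tight.
So silicomanganese = 1.838 kg, ferrochrome = 1.508 kg.
Objective = 1.42·1.838 + 2.38·1.508 = 6.1990.

€6.20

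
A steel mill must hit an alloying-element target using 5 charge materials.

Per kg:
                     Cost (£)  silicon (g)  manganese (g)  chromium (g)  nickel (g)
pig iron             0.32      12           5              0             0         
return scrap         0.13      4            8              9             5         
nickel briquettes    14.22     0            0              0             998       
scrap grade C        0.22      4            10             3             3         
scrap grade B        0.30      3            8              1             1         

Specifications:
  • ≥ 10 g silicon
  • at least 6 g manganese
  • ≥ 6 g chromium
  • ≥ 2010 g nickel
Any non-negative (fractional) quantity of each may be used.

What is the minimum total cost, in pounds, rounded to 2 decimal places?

Let x1 = kg of pig iron, x2 = kg of return scrap, x3 = kg of nickel briquettes, x4 = kg of scrap grade C, x5 = kg of scrap grade B.
Minimize 0.32x1 + 0.13x2 + 14.22x3 + 0.22x4 + 0.3x5 subject to:
  12x1 + 4x2 + 4x4 + 3x5 ≥ 10   (silicon)
  5x1 + 8x2 + 10x4 + 8x5 ≥ 6   (manganese)
  9x2 + 3x4 + 1x5 ≥ 6   (chromium)
  5x2 + 998x3 + 3x4 + 1x5 ≥ 2010   (nickel)
  x1, x2, x3, x4, x5 ≥ 0.
The cheapest feasible vertex uses only return scrap, nickel briquettes; pig iron, scrap grade C, scrap grade B are not used. There the silicon and nickel constraints are tight.
Solving gives x2 = 2.5, x3 = 2.002.
Cost = 0.13·2.5 + 14.22·2.002 = 28.7934.

£28.79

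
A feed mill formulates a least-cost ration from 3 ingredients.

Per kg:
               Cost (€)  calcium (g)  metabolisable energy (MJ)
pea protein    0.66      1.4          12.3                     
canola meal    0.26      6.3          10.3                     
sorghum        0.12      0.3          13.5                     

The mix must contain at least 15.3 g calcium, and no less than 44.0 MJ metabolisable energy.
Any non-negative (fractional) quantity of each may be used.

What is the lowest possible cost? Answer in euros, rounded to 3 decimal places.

€0.788

Treat it as an LP. Let x1 = kg of pea protein, x2 = kg of canola meal, x3 = kg of sorghum.
Minimize 0.66x1 + 0.26x2 + 0.12x3 subject to:
  1.4x1 + 6.3x2 + 0.3x3 ≥ 15.3   (calcium)
  12.3x1 + 10.3x2 + 13.5x3 ≥ 44   (metabolisable energy)
  x1, x2, x3 ≥ 0.
The cheapest feasible vertex uses only canola meal, sorghum; pea protein is not used. The calcium and metabolisable energy requirements are met with equality.
Solving gives x2 = 2.359, x3 = 1.459.
Objective = 0.26·2.359 + 0.12·1.459 = 0.78842.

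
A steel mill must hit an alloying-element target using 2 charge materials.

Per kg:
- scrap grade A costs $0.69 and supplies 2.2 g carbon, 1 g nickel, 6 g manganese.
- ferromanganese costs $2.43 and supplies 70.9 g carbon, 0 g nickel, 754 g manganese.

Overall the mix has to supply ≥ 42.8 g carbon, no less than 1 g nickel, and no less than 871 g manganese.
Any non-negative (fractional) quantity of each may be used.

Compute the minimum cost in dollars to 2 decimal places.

$3.48

Set it up as a linear program. Let x1 = kg of scrap grade A, x2 = kg of ferromanganese.
Minimise 0.69x1 + 2.43x2 s.t.:
  2.2x1 + 70.9x2 ≥ 42.8   (carbon)
  1x1 ≥ 1   (nickel)
  6x1 + 754x2 ≥ 871   (manganese)
  x1, x2 ≥ 0.
Both inputs are positive at the optimum. The nickel and manganese requirements are met with equality.
Solving gives x1 = 1, x2 = 1.147.
Cost = 0.69·1 + 2.43·1.147 = 3.4772.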